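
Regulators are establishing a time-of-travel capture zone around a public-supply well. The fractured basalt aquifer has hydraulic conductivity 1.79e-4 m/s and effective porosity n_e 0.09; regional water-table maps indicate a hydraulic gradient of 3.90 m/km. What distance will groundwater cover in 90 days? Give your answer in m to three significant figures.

K = 1.79e-4 m/s × 86400 s/d = 15.47 m/d
Darcy flux q = K·i = 15.47 × 0.0039 = 0.06032 m/d
v = Ki/n = 15.47·0.0039/0.09 = 0.6702 m/d
L = v × T = 0.6702 × 90 = 60.32 m

60.3 m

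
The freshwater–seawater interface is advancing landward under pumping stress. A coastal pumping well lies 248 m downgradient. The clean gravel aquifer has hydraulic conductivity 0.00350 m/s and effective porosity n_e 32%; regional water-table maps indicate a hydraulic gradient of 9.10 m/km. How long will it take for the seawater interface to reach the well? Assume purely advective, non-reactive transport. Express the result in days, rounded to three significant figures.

28.8 days

K = 0.00350 m/s × 86400 s/d = 302.4 m/d
q = Ki = 302.4 × 0.0091 = 2.752 m/d
v = Ki/n = 302.4·0.0091/0.32 = 8.600 m/d
t = L / v = 248 / 8.600 = 28.84 d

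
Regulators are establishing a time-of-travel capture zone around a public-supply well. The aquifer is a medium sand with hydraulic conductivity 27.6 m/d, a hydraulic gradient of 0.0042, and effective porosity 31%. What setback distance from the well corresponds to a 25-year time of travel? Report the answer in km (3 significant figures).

Specific discharge q = 27.6 × 0.0042 = 0.1159 m/d
v_s = q/n_e = 0.1159/0.31 = 0.3739 m/d
T = 25 yr × 365 = 9125 d
L = v × T = 0.3739 × 9125 = 3412 m
   = 3.41 km

3.41 km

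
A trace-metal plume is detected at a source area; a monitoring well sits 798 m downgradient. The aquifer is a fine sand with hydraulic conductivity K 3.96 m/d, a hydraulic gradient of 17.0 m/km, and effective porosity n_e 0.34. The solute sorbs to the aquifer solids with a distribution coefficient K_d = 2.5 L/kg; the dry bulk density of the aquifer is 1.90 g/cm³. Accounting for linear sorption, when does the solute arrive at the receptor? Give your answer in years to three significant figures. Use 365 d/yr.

q = Ki = 3.96 × 0.017 = 0.06732 m/d
v_s = q/n_e = 0.06732/0.34 = 0.1980 m/d
Retardation R = 1 + ρ_b·K_d/n = 1 + 1.90×2.5/0.34 = 14.97
Contaminant velocity v_c = v/R = 0.1980/14.97 = 0.01323 m/d
t = L/v_c = 798/0.01323 = 60340 d
   = 60340/365 = 165 yr

165 years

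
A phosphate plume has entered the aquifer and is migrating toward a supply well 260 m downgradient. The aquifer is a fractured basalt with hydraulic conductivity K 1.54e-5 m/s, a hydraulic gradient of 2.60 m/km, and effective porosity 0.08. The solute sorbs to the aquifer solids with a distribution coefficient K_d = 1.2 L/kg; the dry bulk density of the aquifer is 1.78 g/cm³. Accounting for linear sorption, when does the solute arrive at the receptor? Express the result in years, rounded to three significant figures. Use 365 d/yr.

K = 1.54e-5 m/s × 86400 s/d = 1.331 m/d
Darcy flux q = K·i = 1.331 × 0.0026 = 0.003459 m/d
v_s = q/n_e = 0.003459/0.08 = 0.04324 m/d
Retardation R = 1 + ρ_b·K_d/n = 1 + 1.78×1.2/0.08 = 27.70
Contaminant velocity v_c = v/R = 0.04324/27.70 = 0.001561 m/d
t = L/v_c = 260/0.001561 = 166500 d
   = 166500/365 = 456 yr

456 years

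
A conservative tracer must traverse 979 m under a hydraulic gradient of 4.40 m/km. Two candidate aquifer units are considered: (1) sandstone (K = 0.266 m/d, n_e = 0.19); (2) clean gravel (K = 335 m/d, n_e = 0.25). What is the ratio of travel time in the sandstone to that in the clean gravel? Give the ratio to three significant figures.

957

Unit 1 (sandstone): v = 0.266×0.0044/0.19 = 0.006160 m/d, t = 979/0.006160 = 158900 d
Unit 2 (clean gravel): v = 335×0.0044/0.25 = 5.896 m/d, t = 979/5.896 = 166.0 d
t(sandstone) / t(clean gravel) = 158900/166.0 = 957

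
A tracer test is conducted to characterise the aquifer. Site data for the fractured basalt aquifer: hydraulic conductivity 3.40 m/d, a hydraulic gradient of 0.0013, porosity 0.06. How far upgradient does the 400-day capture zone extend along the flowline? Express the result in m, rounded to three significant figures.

Darcy flux q = K·i = 3.40 × 0.0013 = 0.004420 m/d
Seepage velocity v = q / n = 0.004420 / 0.06 = 0.07367 m/d
L = v × T = 0.07367 × 400 = 29.47 m

29.5 m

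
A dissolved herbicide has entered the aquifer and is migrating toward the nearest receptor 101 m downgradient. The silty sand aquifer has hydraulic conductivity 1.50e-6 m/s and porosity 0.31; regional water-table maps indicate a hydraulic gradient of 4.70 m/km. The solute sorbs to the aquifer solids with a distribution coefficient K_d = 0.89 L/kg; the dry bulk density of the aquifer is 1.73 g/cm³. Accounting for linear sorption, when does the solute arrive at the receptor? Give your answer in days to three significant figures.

307000 days

K = 1.50e-6 m/s × 86400 s/d = 0.1296 m/d
q = Ki = 0.1296 × 0.0047 = 6.091e-4 m/d
Average linear velocity = 6.091e-4 / 0.31 = 0.001965 m/d
Retardation R = 1 + ρ_b·K_d/n = 1 + 1.73×0.89/0.31 = 5.967
Contaminant velocity v_c = v/R = 0.001965/5.967 = 3.293e-4 m/d
t = L/v_c = 101/3.293e-4 = 306700 d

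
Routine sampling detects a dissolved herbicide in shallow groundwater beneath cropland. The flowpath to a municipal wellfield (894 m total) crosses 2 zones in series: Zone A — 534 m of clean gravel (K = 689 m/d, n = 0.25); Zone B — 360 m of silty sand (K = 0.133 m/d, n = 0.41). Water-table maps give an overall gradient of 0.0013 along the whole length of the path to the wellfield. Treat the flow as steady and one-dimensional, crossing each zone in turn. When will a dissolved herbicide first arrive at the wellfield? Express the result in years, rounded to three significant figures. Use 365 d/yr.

1790 years

For zones in series the flux q is common to all zones; the equivalent conductivity is the harmonic (thickness-weighted) mean, K_eq = L_total / Σ(L_j/K_j).
Σ(L/K) = 534/689 + 360/0.133 = 0.7750 + 2707 = 2708 d
K_eq = L_total / Σ(L/K) = 894 / 2708 = 0.3302 m/d
q = K_eq · i = 0.3302 × 0.0013 = 4.292e-4 m/d (same in every zone)
Zone A: v = q/n = 4.292e-4/0.25 = 0.001717 m/d → t_A = 534/0.001717 = 311000 d
Zone B: v = q/n = 4.292e-4/0.41 = 0.001047 m/d → t_B = 360/0.001047 = 343900 d
Total t = 311000 + 343900 = 654900 d
   = 654900 / 365 = 1790 yr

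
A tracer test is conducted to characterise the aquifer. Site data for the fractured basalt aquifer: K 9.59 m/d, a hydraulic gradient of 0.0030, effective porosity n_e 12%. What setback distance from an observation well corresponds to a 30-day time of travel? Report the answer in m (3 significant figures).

7.19 m

q = Ki = 9.59 × 0.0030 = 0.02877 m/d
v_s = q/n_e = 0.02877/0.12 = 0.2398 m/d
L = v × T = 0.2398 × 30 = 7.193 m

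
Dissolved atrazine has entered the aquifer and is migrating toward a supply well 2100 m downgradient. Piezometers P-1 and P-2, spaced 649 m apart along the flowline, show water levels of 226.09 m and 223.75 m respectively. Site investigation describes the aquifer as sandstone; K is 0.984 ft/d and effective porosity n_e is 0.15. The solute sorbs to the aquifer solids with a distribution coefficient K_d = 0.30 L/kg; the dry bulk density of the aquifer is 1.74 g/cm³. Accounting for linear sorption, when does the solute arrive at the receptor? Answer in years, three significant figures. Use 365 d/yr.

Hydraulic gradient i = (226.09 − 223.75) / 649 = 2.34 / 649 = 0.003606
K = 0.984 ft/d × 0.3048 = 0.2999 m/d
q = Ki = 0.2999 × 0.003606 = 0.001081 m/d
Average linear velocity = 0.001081 / 0.15 = 0.007209 m/d
Retardation R = 1 + ρ_b·K_d/n = 1 + 1.74×0.30/0.15 = 4.480
Contaminant velocity v_c = v/R = 0.007209/4.480 = 0.001609 m/d
t = L/v_c = 2100/0.001609 = 1.305e6 d
   = 1.305e6/365 = 3580 yr

3580 years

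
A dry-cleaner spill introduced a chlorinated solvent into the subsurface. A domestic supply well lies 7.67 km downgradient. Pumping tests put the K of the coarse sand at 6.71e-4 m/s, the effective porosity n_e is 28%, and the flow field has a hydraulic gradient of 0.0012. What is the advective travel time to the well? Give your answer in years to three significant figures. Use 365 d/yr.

84.6 years

K = 6.71e-4 m/s × 86400 s/d = 57.97 m/d
Darcy flux q = K·i = 57.97 × 0.0012 = 0.06957 m/d
v = Ki/n = 57.97·0.0012/0.28 = 0.2485 m/d
L = 7.67 km = 7670 m
t = L / v = 7670 / 0.2485 = 30870 d
   = 30870 / 365 = 84.6 yr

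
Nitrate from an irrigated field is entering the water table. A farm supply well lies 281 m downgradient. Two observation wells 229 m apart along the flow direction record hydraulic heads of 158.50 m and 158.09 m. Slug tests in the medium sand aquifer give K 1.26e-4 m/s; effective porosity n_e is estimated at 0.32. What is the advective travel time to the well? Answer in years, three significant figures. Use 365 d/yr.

Hydraulic gradient i = (158.50 − 158.09) / 229 = 0.41 / 229 = 0.001790
K = 1.26e-4 m/s × 86400 s/d = 10.89 m/d
q = Ki = 10.89 × 0.001790 = 0.01949 m/d
v = Ki/n = 10.89·0.001790/0.32 = 0.06091 m/d
t = L / v = 281 / 0.06091 = 4613 d
   = 4613 / 365 = 12.6 yr

12.6 years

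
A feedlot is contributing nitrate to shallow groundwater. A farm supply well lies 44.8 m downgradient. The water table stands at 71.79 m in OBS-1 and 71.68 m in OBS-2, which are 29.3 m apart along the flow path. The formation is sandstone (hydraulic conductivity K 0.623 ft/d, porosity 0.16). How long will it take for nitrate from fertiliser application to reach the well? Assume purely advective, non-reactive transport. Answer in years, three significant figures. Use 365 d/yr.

27.5 years

Hydraulic gradient i = (71.79 − 71.68) / 29.3 = 0.11 / 29.3 = 0.003754
K = 0.623 ft/d × 0.3048 = 0.1899 m/d
q = Ki = 0.1899 × 0.003754 = 7.129e-4 m/d
v = Ki/n = 0.1899·0.003754/0.16 = 0.004456 m/d
t = L / v = 44.8 / 0.004456 = 10050 d
   = 10050 / 365 = 27.5 yr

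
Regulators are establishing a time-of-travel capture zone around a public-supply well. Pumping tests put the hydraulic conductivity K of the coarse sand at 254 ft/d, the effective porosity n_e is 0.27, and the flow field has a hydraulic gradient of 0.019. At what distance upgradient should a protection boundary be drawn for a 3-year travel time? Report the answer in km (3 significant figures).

5.97 km

K = 254 ft/d × 0.3048 = 77.42 m/d
Specific discharge q = 77.42 × 0.019 = 1.471 m/d
v_s = q/n_e = 1.471/0.27 = 5.448 m/d
T = 3 yr × 365 = 1095 d
L = v × T = 5.448 × 1095 = 5966 m
   = 5.97 km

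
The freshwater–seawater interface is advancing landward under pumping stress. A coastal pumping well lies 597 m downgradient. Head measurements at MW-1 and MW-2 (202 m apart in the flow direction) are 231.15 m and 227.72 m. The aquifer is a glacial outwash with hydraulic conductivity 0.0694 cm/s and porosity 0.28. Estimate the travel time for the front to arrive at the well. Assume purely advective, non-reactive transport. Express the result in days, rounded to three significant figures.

164 days

Hydraulic gradient i = (231.15 − 227.72) / 202 = 3.43 / 202 = 0.01698
K = 0.0694 cm/s × 864 = 59.96 m/d
q = Ki = 59.96 × 0.01698 = 1.018 m/d
v = Ki/n = 59.96·0.01698/0.28 = 3.636 m/d
t = L / v = 597 / 3.636 = 164.2 d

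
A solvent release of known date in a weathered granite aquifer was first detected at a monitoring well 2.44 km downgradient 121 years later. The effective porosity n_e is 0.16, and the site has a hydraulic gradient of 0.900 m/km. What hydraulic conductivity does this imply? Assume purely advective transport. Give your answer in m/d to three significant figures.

t = 121 years = 44170 d
L = 2.44 km = 2440 m
v = L / t = 2440 / 44170 = 0.05525 m/d
K = v · n / i = 0.05525 × 0.16 / 9.0e-4 = 9.82 m/d

9.82 m/d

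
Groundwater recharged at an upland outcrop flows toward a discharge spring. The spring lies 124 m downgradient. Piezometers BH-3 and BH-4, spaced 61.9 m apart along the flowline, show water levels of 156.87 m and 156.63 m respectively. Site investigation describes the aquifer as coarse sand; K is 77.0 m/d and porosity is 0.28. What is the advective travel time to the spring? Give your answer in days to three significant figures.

Hydraulic gradient i = (156.87 − 156.63) / 61.9 = 0.24 / 61.9 = 0.003877
Darcy flux q = K·i = 77.0 × 0.003877 = 0.2985 m/d
v = Ki/n = 77.0·0.003877/0.28 = 1.066 m/d
t = L / v = 124 / 1.066 = 116.3 d

116 days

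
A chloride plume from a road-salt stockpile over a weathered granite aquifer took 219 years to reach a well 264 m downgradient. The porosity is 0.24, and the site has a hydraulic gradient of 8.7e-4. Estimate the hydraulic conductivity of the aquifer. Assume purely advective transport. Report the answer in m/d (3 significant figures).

t = 219 years = 79940 d
v = L / t = 264 / 79940 = 0.003303 m/d
K = v · n / i = 0.003303 × 0.24 / 8.7e-4 = 0.911 m/d

0.911 m/d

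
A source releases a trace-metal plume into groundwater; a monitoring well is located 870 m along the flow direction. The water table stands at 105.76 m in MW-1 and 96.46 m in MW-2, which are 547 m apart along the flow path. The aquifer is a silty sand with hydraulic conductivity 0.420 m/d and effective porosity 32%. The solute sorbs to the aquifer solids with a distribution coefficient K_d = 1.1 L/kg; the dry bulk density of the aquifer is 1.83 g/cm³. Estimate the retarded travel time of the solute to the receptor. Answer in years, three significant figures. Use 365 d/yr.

779 years

Hydraulic gradient i = (105.76 − 96.46) / 547 = 9.30 / 547 = 0.01700
Specific discharge q = 0.420 × 0.01700 = 0.007141 m/d
v = Ki/n = 0.420·0.01700/0.32 = 0.02231 m/d
Retardation R = 1 + ρ_b·K_d/n = 1 + 1.83×1.1/0.32 = 7.291
Contaminant velocity v_c = v/R = 0.02231/7.291 = 0.003061 m/d
t = L/v_c = 870/0.003061 = 284200 d
   = 284200/365 = 779 yr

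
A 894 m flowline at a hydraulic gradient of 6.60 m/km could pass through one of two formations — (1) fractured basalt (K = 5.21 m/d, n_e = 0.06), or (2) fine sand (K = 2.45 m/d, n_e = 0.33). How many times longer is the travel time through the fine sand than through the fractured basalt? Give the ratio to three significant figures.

Unit 1 (fractured basalt): v = 5.21×0.0066/0.06 = 0.5731 m/d, t = 894/0.5731 = 1560 d
Unit 2 (fine sand): v = 2.45×0.0066/0.33 = 0.04900 m/d, t = 894/0.04900 = 18240 d
t(fine sand) / t(fractured basalt) = 18240/1560 = 11.7

11.7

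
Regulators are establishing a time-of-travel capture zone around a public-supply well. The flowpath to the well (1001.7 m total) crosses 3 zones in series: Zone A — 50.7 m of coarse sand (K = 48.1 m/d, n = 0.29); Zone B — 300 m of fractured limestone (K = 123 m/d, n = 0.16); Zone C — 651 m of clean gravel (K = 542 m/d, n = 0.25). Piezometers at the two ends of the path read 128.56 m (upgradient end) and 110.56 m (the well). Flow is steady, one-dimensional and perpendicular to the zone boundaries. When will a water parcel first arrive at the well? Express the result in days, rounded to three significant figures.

58.8 days

Total head drop ΔH = 128.56 − 110.56 = 18.00 m
Continuity: the same q passes through each zone, so ΔH = q·Σ(L_j/K_j) — the zones act as resistances in series.
Σ(L/K) = 50.7/48.1 + 300/123 + 651/542 = 1.054 + 2.439 + 1.201 = 4.694 d
q = ΔH / Σ(L/K) = 18.00 / 4.694 = 3.835 m/d (same in every zone)
Zone A: v = q/n = 3.835/0.29 = 13.22 m/d → t_A = 50.7/13.22 = 3.834 d
Zone B: v = q/n = 3.835/0.16 = 23.97 m/d → t_B = 300/23.97 = 12.52 d
Zone C: v = q/n = 3.835/0.25 = 15.34 m/d → t_C = 651/15.34 = 42.44 d
Total t = 3.834 + 12.52 + 42.44 = 58.80 d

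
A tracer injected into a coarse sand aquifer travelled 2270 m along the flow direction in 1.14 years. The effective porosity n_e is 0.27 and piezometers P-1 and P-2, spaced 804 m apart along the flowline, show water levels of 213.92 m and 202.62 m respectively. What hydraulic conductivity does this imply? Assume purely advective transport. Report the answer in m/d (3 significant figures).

Hydraulic gradient i = (213.92 − 202.62) / 804 = 11.30 / 804 = 0.01405
t = 1.14 years = 416.1 d
v = L / t = 2270 / 416.1 = 5.455 m/d
K = v · n / i = 5.455 × 0.27 / 0.01405 = 105 m/d

105 m/d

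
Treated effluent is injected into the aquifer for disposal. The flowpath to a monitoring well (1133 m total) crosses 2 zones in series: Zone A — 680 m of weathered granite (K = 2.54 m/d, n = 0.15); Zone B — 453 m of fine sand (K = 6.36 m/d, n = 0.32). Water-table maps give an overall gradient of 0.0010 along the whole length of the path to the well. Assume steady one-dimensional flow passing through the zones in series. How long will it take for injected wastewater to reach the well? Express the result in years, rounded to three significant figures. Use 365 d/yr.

Continuity: the same q passes through each zone, so ΔH = q·Σ(L_j/K_j) — the zones act as resistances in series.
Σ(L/K) = 680/2.54 + 453/6.36 = 267.7 + 71.23 = 338.9 d
K_eq = L_total / Σ(L/K) = 1133 / 338.9 = 3.343 m/d
q = K_eq · i = 3.343 × 0.0010 = 0.003343 m/d (same in every zone)
Zone A: v = q/n = 0.003343/0.15 = 0.02228 m/d → t_A = 680/0.02228 = 30510 d
Zone B: v = q/n = 0.003343/0.32 = 0.01045 m/d → t_B = 453/0.01045 = 43370 d
Total t = 30510 + 43370 = 73880 d
   = 73880 / 365 = 202 yr

202 years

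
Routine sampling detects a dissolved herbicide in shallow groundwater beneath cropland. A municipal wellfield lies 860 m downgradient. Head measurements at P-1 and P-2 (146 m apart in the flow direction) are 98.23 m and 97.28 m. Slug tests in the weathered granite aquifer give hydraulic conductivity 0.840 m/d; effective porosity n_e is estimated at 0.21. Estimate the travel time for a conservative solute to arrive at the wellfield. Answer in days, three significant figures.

33000 days

Hydraulic gradient i = (98.23 − 97.28) / 146 = 0.95 / 146 = 0.006507
Darcy flux q = K·i = 0.840 × 0.006507 = 0.005466 m/d
Average linear velocity = 0.005466 / 0.21 = 0.02603 m/d
t = L / v = 860 / 0.02603 = 33040 d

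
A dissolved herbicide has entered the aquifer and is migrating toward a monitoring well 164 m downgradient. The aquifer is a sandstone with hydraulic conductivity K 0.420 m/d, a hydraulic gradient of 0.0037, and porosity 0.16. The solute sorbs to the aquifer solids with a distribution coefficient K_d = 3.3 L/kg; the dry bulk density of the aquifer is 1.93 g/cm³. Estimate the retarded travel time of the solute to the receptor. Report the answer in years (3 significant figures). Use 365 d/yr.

Darcy flux q = K·i = 0.420 × 0.0037 = 0.001554 m/d
v_s = q/n_e = 0.001554/0.16 = 0.009713 m/d
Retardation R = 1 + ρ_b·K_d/n = 1 + 1.93×3.3/0.16 = 40.81
Contaminant velocity v_c = v/R = 0.009713/40.81 = 2.380e-4 m/d
t = L/v_c = 164/2.380e-4 = 689000 d
   = 689000/365 = 1890 yr

1890 years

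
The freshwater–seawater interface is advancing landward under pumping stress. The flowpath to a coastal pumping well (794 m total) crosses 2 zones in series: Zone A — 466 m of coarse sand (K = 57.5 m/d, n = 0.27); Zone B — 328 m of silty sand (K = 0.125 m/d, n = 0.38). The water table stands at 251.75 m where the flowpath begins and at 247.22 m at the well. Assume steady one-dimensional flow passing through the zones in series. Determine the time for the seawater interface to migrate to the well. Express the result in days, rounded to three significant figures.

Total head drop ΔH = 251.75 − 247.22 = 4.53 m
Continuity: the same q passes through each zone, so ΔH = q·Σ(L_j/K_j) — the zones act as resistances in series.
Σ(L/K) = 466/57.5 + 328/0.125 = 8.104 + 2624 = 2632 d
q = ΔH / Σ(L/K) = 4.53 / 2632 = 0.001721 m/d (same in every zone)
Zone A: v = q/n = 0.001721/0.27 = 0.006374 m/d → t_A = 466/0.006374 = 73110 d
Zone B: v = q/n = 0.001721/0.38 = 0.004529 m/d → t_B = 328/0.004529 = 72420 d
Total t = 73110 + 72420 = 145500 d

146000 days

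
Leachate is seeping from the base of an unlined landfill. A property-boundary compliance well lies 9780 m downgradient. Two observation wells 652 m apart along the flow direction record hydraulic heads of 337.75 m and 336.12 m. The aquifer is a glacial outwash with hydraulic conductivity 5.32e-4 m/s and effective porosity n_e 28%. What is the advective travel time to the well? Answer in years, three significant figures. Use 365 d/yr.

Hydraulic gradient i = (337.75 − 336.12) / 652 = 1.63 / 652 = 0.002500
K = 5.32e-4 m/s × 86400 s/d = 45.96 m/d
Darcy flux q = K·i = 45.96 × 0.002500 = 0.1149 m/d
Average linear velocity = 0.1149 / 0.28 = 0.4104 m/d
t = L / v = 9780 / 0.4104 = 23830 d
   = 23830 / 365 = 65.3 yr

65.3 years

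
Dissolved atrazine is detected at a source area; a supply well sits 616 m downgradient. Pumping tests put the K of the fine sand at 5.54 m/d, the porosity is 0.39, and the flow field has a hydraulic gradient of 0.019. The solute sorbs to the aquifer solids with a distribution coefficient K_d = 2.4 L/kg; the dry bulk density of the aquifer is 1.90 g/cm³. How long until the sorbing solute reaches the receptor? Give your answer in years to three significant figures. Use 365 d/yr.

Specific discharge q = 5.54 × 0.019 = 0.1053 m/d
v_s = q/n_e = 0.1053/0.39 = 0.2699 m/d
Retardation R = 1 + ρ_b·K_d/n = 1 + 1.90×2.4/0.39 = 12.69
Contaminant velocity v_c = v/R = 0.2699/12.69 = 0.02126 m/d
t = L/v_c = 616/0.02126 = 28970 d
   = 28970/365 = 79.4 yr

79.4 years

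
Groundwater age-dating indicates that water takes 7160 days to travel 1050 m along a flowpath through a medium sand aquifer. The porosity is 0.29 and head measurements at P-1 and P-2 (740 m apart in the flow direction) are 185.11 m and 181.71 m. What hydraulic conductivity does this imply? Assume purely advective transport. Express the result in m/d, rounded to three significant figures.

9.26 m/d

Hydraulic gradient i = (185.11 − 181.71) / 740 = 3.40 / 740 = 0.004595
v = L / t = 1050 / 7160 = 0.1466 m/d
K = v · n / i = 0.1466 × 0.29 / 0.004595 = 9.26 m/d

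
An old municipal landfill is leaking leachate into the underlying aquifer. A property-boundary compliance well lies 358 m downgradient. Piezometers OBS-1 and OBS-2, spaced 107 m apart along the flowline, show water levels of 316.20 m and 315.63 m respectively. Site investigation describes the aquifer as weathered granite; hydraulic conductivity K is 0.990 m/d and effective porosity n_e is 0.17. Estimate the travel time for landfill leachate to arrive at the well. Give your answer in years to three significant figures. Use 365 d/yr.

31.6 years

Hydraulic gradient i = (316.20 − 315.63) / 107 = 0.57 / 107 = 0.005327
Darcy flux q = K·i = 0.990 × 0.005327 = 0.005274 m/d
Seepage velocity v = q / n = 0.005274 / 0.17 = 0.03102 m/d
t = L / v = 358 / 0.03102 = 11540 d
   = 11540 / 365 = 31.6 yr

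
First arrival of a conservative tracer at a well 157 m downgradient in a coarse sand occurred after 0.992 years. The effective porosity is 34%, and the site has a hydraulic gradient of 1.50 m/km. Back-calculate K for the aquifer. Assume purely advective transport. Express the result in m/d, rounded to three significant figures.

t = 0.992 years = 362.1 d
v = L / t = 157 / 362.1 = 0.4336 m/d
K = v · n / i = 0.4336 × 0.34 / 0.0015 = 98.3 m/d

98.3 m/d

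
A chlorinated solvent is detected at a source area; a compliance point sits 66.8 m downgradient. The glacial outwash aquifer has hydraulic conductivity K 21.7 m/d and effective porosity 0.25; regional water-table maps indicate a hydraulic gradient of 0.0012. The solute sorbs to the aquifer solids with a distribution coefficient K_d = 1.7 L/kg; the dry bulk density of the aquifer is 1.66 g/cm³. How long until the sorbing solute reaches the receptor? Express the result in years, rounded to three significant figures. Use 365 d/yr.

Specific discharge q = 21.7 × 0.0012 = 0.02604 m/d
v = Ki/n = 21.7·0.0012/0.25 = 0.1042 m/d
Retardation R = 1 + ρ_b·K_d/n = 1 + 1.66×1.7/0.25 = 12.29
Contaminant velocity v_c = v/R = 0.1042/12.29 = 0.008477 m/d
t = L/v_c = 66.8/0.008477 = 7881 d
   = 7881/365 = 21.6 yr

21.6 years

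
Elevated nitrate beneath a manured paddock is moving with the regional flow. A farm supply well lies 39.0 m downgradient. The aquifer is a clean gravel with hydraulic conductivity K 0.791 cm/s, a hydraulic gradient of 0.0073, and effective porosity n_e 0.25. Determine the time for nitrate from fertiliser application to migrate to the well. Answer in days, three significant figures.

1.95 days

K = 0.791 cm/s × 864 = 683.4 m/d
q = Ki = 683.4 × 0.0073 = 4.989 m/d
v = Ki/n = 683.4·0.0073/0.25 = 19.96 m/d
t = L / v = 39.0 / 19.96 = 1.954 d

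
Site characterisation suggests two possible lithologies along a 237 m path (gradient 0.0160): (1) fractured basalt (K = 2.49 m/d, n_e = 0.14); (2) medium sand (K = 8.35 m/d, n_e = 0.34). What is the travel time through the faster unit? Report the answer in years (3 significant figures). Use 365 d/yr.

1.65 years

Unit 1 (fractured basalt): v = 2.49×0.016/0.14 = 0.2846 m/d, t = 237/0.2846 = 832.8 d
Unit 2 (medium sand): v = 8.35×0.016/0.34 = 0.3929 m/d, t = 237/0.3929 = 603.1 d
Faster: 603.1 d / 365 = 1.65 yr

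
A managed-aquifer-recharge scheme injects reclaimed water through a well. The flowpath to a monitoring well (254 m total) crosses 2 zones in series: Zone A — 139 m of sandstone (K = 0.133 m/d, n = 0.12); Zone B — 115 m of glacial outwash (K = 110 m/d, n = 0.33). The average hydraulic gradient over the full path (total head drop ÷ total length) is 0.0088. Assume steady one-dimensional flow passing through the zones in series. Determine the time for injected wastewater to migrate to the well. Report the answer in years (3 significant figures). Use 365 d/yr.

70.1 years

For zones in series the flux q is common to all zones; the equivalent conductivity is the harmonic (thickness-weighted) mean, K_eq = L_total / Σ(L_j/K_j).
Σ(L/K) = 139/0.133 + 115/110 = 1045 + 1.045 = 1046 d
K_eq = L_total / Σ(L/K) = 254 / 1046 = 0.2428 m/d
q = K_eq · i = 0.2428 × 0.0088 = 0.002137 m/d (same in every zone)
Zone A: v = q/n = 0.002137/0.12 = 0.01780 m/d → t_A = 139/0.01780 = 7807 d
Zone B: v = q/n = 0.002137/0.33 = 0.006474 m/d → t_B = 115/0.006474 = 17760 d
Total t = 7807 + 17760 = 25570 d
   = 25570 / 365 = 70.1 yr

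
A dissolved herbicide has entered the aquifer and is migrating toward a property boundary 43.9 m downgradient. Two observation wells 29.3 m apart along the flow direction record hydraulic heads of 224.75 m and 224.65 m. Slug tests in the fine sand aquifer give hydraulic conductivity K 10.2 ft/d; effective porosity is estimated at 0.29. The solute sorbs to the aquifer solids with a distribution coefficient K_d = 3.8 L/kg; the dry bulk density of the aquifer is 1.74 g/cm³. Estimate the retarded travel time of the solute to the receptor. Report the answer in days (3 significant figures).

28600 days

Hydraulic gradient i = (224.75 − 224.65) / 29.3 = 0.10 / 29.3 = 0.003413
K = 10.2 ft/d × 0.3048 = 3.109 m/d
Specific discharge q = 3.109 × 0.003413 = 0.01061 m/d
Average linear velocity = 0.01061 / 0.29 = 0.03659 m/d
Retardation R = 1 + ρ_b·K_d/n = 1 + 1.74×3.8/0.29 = 23.80
Contaminant velocity v_c = v/R = 0.03659/23.80 = 0.001537 m/d
t = L/v_c = 43.9/0.001537 = 28560 d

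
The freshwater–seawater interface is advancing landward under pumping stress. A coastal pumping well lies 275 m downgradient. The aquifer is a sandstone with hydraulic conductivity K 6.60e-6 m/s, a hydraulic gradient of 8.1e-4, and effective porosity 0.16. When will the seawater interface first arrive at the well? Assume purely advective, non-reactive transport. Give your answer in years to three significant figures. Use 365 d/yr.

261 years

K = 6.60e-6 m/s × 86400 s/d = 0.5702 m/d
Darcy flux q = K·i = 0.5702 × 8.1e-4 = 4.619e-4 m/d
Seepage velocity v = q / n = 4.619e-4 / 0.16 = 0.002887 m/d
t = L / v = 275 / 0.002887 = 95260 d
   = 95260 / 365 = 261 yr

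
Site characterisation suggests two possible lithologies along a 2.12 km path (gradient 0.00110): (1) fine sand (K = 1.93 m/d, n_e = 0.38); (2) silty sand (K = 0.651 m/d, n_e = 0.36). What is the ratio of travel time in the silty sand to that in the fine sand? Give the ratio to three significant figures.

Unit 1 (fine sand): v = 1.93×0.0011/0.38 = 0.005587 m/d, t = 2120/0.005587 = 379500 d
Unit 2 (silty sand): v = 0.651×0.0011/0.36 = 0.001989 m/d, t = 2120/0.001989 = 1.066e6 d
t(silty sand) / t(fine sand) = 1.066e6/379500 = 2.81

2.81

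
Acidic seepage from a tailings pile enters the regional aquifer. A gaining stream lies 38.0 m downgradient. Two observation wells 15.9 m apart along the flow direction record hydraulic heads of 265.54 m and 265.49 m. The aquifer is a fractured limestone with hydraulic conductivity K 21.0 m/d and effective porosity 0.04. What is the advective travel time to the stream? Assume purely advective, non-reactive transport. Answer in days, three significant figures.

Hydraulic gradient i = (265.54 − 265.49) / 15.9 = 0.05 / 15.9 = 0.003145
Specific discharge q = 21.0 × 0.003145 = 0.06604 m/d
v_s = q/n_e = 0.06604/0.04 = 1.651 m/d
t = L / v = 38.0 / 1.651 = 23.02 d

23.0 days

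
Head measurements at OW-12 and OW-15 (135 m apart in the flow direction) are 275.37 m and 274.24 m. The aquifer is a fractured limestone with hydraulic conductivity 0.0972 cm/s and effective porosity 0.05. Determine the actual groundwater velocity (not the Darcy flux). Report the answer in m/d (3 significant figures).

Hydraulic gradient i = (275.37 − 274.24) / 135 = 1.13 / 135 = 0.008370
K = 0.0972 cm/s × 864 = 83.98 m/d
Specific discharge q = 83.98 × 0.008370 = 0.7030 m/d
v = Ki/n = 83.98·0.008370/0.05 = 14.06 m/d

14.1 m/d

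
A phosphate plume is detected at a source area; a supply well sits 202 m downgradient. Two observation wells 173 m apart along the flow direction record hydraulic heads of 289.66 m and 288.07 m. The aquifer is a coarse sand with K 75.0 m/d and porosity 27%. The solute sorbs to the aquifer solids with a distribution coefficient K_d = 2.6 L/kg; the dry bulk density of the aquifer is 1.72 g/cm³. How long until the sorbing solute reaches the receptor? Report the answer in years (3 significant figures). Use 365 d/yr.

3.81 years

Hydraulic gradient i = (289.66 − 288.07) / 173 = 1.59 / 173 = 0.009191
Darcy flux q = K·i = 75.0 × 0.009191 = 0.6893 m/d
Average linear velocity = 0.6893 / 0.27 = 2.553 m/d
Retardation R = 1 + ρ_b·K_d/n = 1 + 1.72×2.6/0.27 = 17.56
Contaminant velocity v_c = v/R = 2.553/17.56 = 0.1454 m/d
t = L/v_c = 202/0.1454 = 1390 d
   = 1390/365 = 3.81 yr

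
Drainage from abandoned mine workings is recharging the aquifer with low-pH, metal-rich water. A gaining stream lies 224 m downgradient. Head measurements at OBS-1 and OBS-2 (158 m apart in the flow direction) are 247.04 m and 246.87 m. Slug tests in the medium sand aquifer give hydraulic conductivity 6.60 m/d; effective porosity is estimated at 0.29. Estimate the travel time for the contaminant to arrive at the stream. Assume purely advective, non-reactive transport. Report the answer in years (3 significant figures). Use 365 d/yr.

25.1 years

Hydraulic gradient i = (247.04 − 246.87) / 158 = 0.17 / 158 = 0.001076
Darcy flux q = K·i = 6.60 × 0.001076 = 0.007101 m/d
Average linear velocity = 0.007101 / 0.29 = 0.02449 m/d
t = L / v = 224 / 0.02449 = 9148 d
   = 9148 / 365 = 25.1 yr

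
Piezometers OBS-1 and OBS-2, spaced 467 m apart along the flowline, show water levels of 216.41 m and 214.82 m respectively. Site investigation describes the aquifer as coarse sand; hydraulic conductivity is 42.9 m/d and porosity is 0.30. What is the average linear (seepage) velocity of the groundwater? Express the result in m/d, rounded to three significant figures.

Hydraulic gradient i = (216.41 − 214.82) / 467 = 1.59 / 467 = 0.003405
Specific discharge q = 42.9 × 0.003405 = 0.1461 m/d
Seepage velocity v = q / n = 0.1461 / 0.30 = 0.4869 m/d

0.487 m/d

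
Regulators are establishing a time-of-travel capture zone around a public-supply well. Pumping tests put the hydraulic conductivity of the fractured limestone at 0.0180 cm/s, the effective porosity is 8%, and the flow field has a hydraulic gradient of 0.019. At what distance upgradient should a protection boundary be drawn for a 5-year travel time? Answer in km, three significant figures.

6.74 km

K = 0.0180 cm/s × 864 = 15.55 m/d
Specific discharge q = 15.55 × 0.019 = 0.2955 m/d
Seepage velocity v = q / n = 0.2955 / 0.08 = 3.694 m/d
T = 5 yr × 365 = 1825 d
L = v × T = 3.694 × 1825 = 6741 m
   = 6.74 km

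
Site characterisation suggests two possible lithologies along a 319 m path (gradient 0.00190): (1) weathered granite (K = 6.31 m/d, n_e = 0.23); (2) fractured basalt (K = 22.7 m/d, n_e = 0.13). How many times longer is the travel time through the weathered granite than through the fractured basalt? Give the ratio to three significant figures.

6.36

Unit 1 (weathered granite): v = 6.31×0.0019/0.23 = 0.05213 m/d, t = 319/0.05213 = 6120 d
Unit 2 (fractured basalt): v = 22.7×0.0019/0.13 = 0.3318 m/d, t = 319/0.3318 = 961.5 d
t(weathered granite) / t(fractured basalt) = 6120/961.5 = 6.36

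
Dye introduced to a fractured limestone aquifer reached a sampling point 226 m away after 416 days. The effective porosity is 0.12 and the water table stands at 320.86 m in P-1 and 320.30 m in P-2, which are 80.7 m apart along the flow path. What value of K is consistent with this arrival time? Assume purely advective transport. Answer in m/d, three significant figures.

9.39 m/d

Hydraulic gradient i = (320.86 − 320.30) / 80.7 = 0.56 / 80.7 = 0.006939
v = L / t = 226 / 416 = 0.5433 m/d
K = v · n / i = 0.5433 × 0.12 / 0.006939 = 9.39 m/d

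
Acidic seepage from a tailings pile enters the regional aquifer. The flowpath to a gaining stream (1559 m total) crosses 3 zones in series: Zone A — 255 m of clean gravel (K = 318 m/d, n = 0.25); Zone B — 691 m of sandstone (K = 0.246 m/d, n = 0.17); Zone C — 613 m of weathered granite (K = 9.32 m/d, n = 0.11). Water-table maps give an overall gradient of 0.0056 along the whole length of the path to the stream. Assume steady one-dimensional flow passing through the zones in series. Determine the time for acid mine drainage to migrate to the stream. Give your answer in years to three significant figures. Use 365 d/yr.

Steady 1-D flow in series ⇒ the Darcy flux q is identical in every zone and the zone head losses add (resistances L/K in series).
Σ(L/K) = 255/318 + 691/0.246 + 613/9.32 = 0.8019 + 2809 + 65.77 = 2876 d
K_eq = L_total / Σ(L/K) = 1559 / 2876 = 0.5422 m/d
q = K_eq · i = 0.5422 × 0.0056 = 0.003036 m/d (same in every zone)
Zone A: v = q/n = 0.003036/0.25 = 0.01214 m/d → t_A = 255/0.01214 = 21000 d
Zone B: v = q/n = 0.003036/0.17 = 0.01786 m/d → t_B = 691/0.01786 = 38690 d
Zone C: v = q/n = 0.003036/0.11 = 0.02760 m/d → t_C = 613/0.02760 = 22210 d
Total t = 21000 + 38690 + 22210 = 81900 d
   = 81900 / 365 = 224 yr

224 years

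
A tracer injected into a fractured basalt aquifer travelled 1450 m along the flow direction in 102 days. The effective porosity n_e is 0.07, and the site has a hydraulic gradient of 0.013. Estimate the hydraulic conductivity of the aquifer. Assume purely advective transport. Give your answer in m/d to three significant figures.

76.5 m/d

v = L / t = 1450 / 102 = 14.22 m/d
K = v · n / i = 14.22 × 0.07 / 0.013 = 76.5 m/d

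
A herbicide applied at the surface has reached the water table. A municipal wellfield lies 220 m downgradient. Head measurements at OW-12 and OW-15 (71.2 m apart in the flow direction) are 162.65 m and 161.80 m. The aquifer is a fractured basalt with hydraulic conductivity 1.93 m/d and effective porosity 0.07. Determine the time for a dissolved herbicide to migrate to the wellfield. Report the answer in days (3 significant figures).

Hydraulic gradient i = (162.65 − 161.80) / 71.2 = 0.85 / 71.2 = 0.01194
Specific discharge q = 1.93 × 0.01194 = 0.02304 m/d
Average linear velocity = 0.02304 / 0.07 = 0.3292 m/d
t = L / v = 220 / 0.3292 = 668.4 d

668 days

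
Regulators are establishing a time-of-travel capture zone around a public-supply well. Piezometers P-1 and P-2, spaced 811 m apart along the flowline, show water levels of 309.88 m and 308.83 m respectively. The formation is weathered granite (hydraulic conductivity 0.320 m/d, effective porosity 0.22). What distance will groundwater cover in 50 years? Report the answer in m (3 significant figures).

34.4 m

Hydraulic gradient i = (309.88 − 308.83) / 811 = 1.05 / 811 = 0.001295
q = Ki = 0.320 × 0.001295 = 4.143e-4 m/d
Seepage velocity v = q / n = 4.143e-4 / 0.22 = 0.001883 m/d
T = 50 yr × 365 = 18250 d
L = v × T = 0.001883 × 18250 = 34.37 m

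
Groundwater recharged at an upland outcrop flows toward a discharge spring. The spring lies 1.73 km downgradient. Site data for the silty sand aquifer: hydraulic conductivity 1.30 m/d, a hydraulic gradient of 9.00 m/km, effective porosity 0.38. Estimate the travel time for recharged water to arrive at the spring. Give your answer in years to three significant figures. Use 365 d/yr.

154 years

Darcy flux q = K·i = 1.30 × 0.0090 = 0.01170 m/d
v = Ki/n = 1.30·0.0090/0.38 = 0.03079 m/d
L = 1.73 km = 1730 m
t = L / v = 1730 / 0.03079 = 56190 d
   = 56190 / 365 = 154 yr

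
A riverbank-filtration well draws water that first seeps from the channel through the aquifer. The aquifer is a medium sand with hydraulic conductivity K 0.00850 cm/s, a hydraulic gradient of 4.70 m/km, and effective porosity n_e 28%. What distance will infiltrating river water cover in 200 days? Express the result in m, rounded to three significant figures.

24.7 m

K = 0.00850 cm/s × 864 = 7.344 m/d
Specific discharge q = 7.344 × 0.0047 = 0.03452 m/d
v = Ki/n = 7.344·0.0047/0.28 = 0.1233 m/d
L = v × T = 0.1233 × 200 = 24.65 m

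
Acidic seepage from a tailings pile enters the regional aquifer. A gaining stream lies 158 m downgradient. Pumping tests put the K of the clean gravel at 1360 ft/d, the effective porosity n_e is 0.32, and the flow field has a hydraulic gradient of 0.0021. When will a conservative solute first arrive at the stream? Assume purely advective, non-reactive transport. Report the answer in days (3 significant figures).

58.1 days

K = 1360 ft/d × 0.3048 = 414.5 m/d
Darcy flux q = K·i = 414.5 × 0.0021 = 0.8705 m/d
Average linear velocity = 0.8705 / 0.32 = 2.720 m/d
t = L / v = 158 / 2.720 = 58.08 d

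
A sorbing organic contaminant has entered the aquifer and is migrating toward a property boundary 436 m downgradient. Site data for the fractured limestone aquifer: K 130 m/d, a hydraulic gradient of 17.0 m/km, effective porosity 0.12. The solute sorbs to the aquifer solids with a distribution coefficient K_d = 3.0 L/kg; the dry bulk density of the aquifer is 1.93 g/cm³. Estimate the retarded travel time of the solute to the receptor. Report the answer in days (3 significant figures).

1170 days

Darcy flux q = K·i = 130 × 0.017 = 2.210 m/d
v = Ki/n = 130·0.017/0.12 = 18.42 m/d
Retardation R = 1 + ρ_b·K_d/n = 1 + 1.93×3.0/0.12 = 49.25
Contaminant velocity v_c = v/R = 18.42/49.25 = 0.3739 m/d
t = L/v_c = 436/0.3739 = 1166 d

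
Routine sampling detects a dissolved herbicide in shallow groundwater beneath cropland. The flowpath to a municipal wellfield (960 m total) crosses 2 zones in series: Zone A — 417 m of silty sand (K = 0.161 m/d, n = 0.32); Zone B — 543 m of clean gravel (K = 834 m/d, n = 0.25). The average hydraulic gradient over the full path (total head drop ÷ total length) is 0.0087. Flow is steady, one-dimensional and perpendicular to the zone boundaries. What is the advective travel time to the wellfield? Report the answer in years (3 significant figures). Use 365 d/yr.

Steady 1-D flow in series ⇒ the Darcy flux q is identical in every zone and the zone head losses add (resistances L/K in series).
Σ(L/K) = 417/0.161 + 543/834 = 2590 + 0.6511 = 2591 d
K_eq = L_total / Σ(L/K) = 960 / 2591 = 0.3706 m/d
q = K_eq · i = 0.3706 × 0.0087 = 0.003224 m/d (same in every zone)
Zone A: v = q/n = 0.003224/0.32 = 0.01007 m/d → t_A = 417/0.01007 = 41390 d
Zone B: v = q/n = 0.003224/0.25 = 0.01290 m/d → t_B = 543/0.01290 = 42110 d
Total t = 41390 + 42110 = 83500 d
   = 83500 / 365 = 229 yr

229 years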